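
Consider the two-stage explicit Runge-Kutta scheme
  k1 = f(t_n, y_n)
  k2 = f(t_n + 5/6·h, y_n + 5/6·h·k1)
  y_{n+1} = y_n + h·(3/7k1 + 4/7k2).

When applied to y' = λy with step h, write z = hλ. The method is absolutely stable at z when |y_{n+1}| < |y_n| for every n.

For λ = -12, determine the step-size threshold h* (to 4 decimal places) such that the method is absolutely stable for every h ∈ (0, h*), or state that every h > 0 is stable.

(-2.1000,0); λ=-12 ⇒ h* = (21/10)/12 = 0.1750.

With y'=λy (z=hλ):
  k1=λy_n ⇒ h·k1=z·y_n;  k2=λ(1+5/6z)y_n ⇒ h·k2=z(1+5/6z)y_n
  y_{n+1}/y_n = 1 + 3/7z + 4/7z(1+5/6z) = 1 + z + 10/21z²
  R(z) = 1 + z + 10/21z².

Need |R(x)|<1, x<0.
x=-0.57: |R|=0.5847
R=1: x+10/21x²=0 ⇒ x=−21/10=-2.1000; min R=1−1/(4·10/21)=0.4750>−1
Confirm numerically:
  x=-1.653: |R|=0.64815 <1
  x=-1.613: |R|=0.62594 <1
  x=-1.494: |R|=0.56887 <1
  x=-1.319: |R|=0.50946 <1
  x=-2.622: |R|=1.65175 >1
  x=-2.418: |R|=1.36615 >1
  x=-2.387: |R|=1.32622 >1
Stable set (-2.1000, 0).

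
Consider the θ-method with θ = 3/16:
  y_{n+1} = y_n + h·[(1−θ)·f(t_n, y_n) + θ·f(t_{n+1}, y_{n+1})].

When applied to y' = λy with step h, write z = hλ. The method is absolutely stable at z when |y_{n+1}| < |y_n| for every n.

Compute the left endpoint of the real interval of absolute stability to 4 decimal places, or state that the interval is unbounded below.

Set f=λy, z=hλ:
  y_{n+1} = y_n + z·[13/16·y_n + 3/16·y_{n+1}] ⇒ (1 − 3/16z)y_{n+1} = (1 + 13/16z)y_n
  Hence R(z) = (1 + 13/16z)/(1 − 3/16z).

Boundary: |R(x)|=1, x<0.
x=-0.79: |R|=0.3119
R=−1: 1+13/16x = −1+3/16x ⇒ -5/8x=2 ⇒ x=2/(-5/8)=-3.2000
Confirm numerically:
  x=-2.602: |R|=0.74880 <1
  x=-2.266: |R|=0.59031 <1
  x=-1.551: |R|=0.20157 <1
  x=-3.622: |R|=1.15708 >1
  x=-3.585: |R|=1.14390 >1
  x=-3.242: |R|=1.01633 >1
So |R|<1 on (-3.2000, 0).

z* = -3.2000.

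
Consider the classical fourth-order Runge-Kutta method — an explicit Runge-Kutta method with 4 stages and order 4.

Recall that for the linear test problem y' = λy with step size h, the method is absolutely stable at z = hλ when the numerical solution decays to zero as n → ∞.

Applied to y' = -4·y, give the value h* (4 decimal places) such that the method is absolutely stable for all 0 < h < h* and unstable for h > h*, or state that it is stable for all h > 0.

(-2.7853,0); λ=-4 ⇒ h* = 0.6963.

On y'=λy, z=hλ:
  order 4, 4-stage ⇒ R(z)=1+z+z^2/2+z^3/6+z^4/24
  (e.g. R(-1.69)=0.27347, |R|=0.27347)

Find x<0 with |R(x)|<1.
x=-1.69: |R|=0.2735
|R(-1.94)|=0.3151 |R(-1.88)|=0.3003 |R(-0.7)|=0.4978
Bisect:
  x_lo=-3.2907 |R|=2.0706  x_hi=-0.0533 |R|=0.9481
  mid=-1.67202 |R|=0.27239 →hi
  mid=-2.48137 |R|=0.63048 →hi
  mid=-2.88605 |R|=1.16285 →lo
  mid=-2.68371 |R|=0.85734 →hi
  mid=-2.78488 |R|=0.99938 →hi
  mid=-2.83547 |R|=1.07832 →lo
  mid=-2.81017 |R|=1.03816 →lo
  mid=-2.79753 |R|=1.01860 →lo
  mid=-2.79120 |R|=1.00895 →lo
  ...
  [-2.78547,-2.78528] ⇒ x*=-2.7853
Stable set (-2.7853, 0).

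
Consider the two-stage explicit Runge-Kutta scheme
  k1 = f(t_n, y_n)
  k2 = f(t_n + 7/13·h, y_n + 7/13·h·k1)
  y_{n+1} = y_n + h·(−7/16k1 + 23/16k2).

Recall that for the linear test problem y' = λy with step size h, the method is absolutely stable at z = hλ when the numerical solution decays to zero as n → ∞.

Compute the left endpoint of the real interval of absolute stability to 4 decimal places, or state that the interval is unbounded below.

On y'=λy, z=hλ:
  k1=λy_n ⇒ h·k1=z·y_n;  k2=λ(1+7/13z)y_n ⇒ h·k2=z(1+7/13z)y_n
  y_{n+1}/y_n = 1 − 7/16z + 23/16z(1+7/13z) = 1 + z + 161/208z²
  R(z) = 1 + z + 161/208z².

Find x<0 with |R(x)|<1.
x=-0.47: |R|=0.7010
R=1: x+161/208x²=0 ⇒ x=−208/161=-1.2919; min R=1−1/(4·161/208)=0.6770>−1
Confirm numerically:
  x=-0.795: |R|=0.69421 <1
  x=-0.765: |R|=0.68799 <1
  x=-0.523: |R|=0.68872 <1
  x=-1.833: |R|=1.76768 >1
  x=-1.695: |R|=1.52883 >1
  x=-1.636: |R|=1.43571 >1
So |R|<1 on (-1.2919, 0).

left endpoint -1.2919.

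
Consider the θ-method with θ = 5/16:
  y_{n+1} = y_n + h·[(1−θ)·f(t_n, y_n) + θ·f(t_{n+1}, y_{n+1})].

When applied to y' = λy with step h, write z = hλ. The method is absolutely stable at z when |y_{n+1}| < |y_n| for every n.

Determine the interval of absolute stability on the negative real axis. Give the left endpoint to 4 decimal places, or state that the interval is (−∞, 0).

z∈(-5.3333,0).

Test eqn y'=λy, z=hλ:
  y_{n+1} = y_n + z·[11/16·y_n + 5/16·y_{n+1}] ⇒ (1 − 5/16z)y_{n+1} = (1 + 11/16z)y_n
  ⇒ R(z) = (1 + 11/16z)/(1 − 5/16z).

Need |R(x)|<1, x<0.
x=-1.52: |R|=0.0305
R=−1: 1+11/16x = −1+5/16x ⇒ -3/8x=2 ⇒ x=2/(-3/8)=-5.3333
Confirm numerically:
  x=-4.859: |R|=0.92937 <1
  x=-4.067: |R|=0.79089 <1
  x=-3.035: |R|=0.55766 <1
  x=-5.905: |R|=1.07534 >1
  x=-5.635: |R|=1.04097 >1
  x=-5.596: |R|=1.03583 >1
Stable set (-5.3333, 0).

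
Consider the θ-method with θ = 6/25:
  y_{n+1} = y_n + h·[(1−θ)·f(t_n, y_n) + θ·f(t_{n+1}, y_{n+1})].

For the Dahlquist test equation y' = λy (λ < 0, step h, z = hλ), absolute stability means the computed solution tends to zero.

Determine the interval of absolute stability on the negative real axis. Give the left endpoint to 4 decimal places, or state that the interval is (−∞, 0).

With y'=λy (z=hλ):
  y_{n+1} = y_n + z·[19/25·y_n + 6/25·y_{n+1}] ⇒ (1 − 6/25z)y_{n+1} = (1 + 19/25z)y_n
  ⇒ R(z) = (1 + 19/25z)/(1 − 6/25z).

Solve |R(x)|<1 on ℝ⁻.
x=-0.41: |R|=0.6267
R=−1: 1+19/25x = −1+6/25x ⇒ -13/25x=2 ⇒ x=2/(-13/25)=-3.8462
Confirm numerically:
  x=-3.437: |R|=0.88341 <1
  x=-2.978: |R|=0.73673 <1
  x=-2.263: |R|=0.46651 <1
  x=-2.038: |R|=0.36859 <1
  x=-4.085: |R|=1.06271 >1
  x=-3.944: |R|=1.02614 >1
  x=-3.877: |R|=1.00831 >1
So |R|<1 on (-3.8462, 0).

(-3.8462, 0).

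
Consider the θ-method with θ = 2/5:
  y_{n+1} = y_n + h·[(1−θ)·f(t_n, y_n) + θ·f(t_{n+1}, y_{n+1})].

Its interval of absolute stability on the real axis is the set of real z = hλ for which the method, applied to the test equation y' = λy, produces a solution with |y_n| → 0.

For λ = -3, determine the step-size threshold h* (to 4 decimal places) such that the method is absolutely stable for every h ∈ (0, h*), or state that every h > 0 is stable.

On y'=λy, z=hλ:
  y_{n+1} = y_n + z·[3/5·y_n + 2/5·y_{n+1}] ⇒ (1 − 2/5z)y_{n+1} = (1 + 3/5z)y_n
  ⇒ R(z) = (1 + 3/5z)/(1 − 2/5z).

Find x<0 with |R(x)|<1.
x=-0.38: |R|=0.6701
R=−1: 1+3/5x = −1+2/5x ⇒ -1/5x=2 ⇒ x=2/(-1/5)=-10.0000
Confirm numerically:
  x=-7.200: |R|=0.85567 <1
  x=-5.035: |R|=0.67054 <1
  x=-4.279: |R|=0.57804 <1
  x=-10.425: |R|=1.01644 >1
  x=-10.114: |R|=1.00452 >1
Interval (-10.0000, 0).

(-10.0000,0); λ=-3 ⇒ h* = (10)/3 = 3.3333.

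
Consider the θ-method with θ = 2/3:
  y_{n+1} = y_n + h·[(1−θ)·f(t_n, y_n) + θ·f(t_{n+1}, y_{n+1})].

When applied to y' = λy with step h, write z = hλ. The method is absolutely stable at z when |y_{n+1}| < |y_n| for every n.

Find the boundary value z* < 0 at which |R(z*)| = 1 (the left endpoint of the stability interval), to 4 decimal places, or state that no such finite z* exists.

On y'=λy, z=hλ:
  y_{n+1} = y_n + z·[1/3·y_n + 2/3·y_{n+1}] ⇒ (1 − 2/3z)y_{n+1} = (1 + 1/3z)y_n
  so R(z) = (1 + 1/3z)/(1 − 2/3z).

Boundary: |R(x)|=1, x<0.
x=-1.51: |R|=0.2475
x=-2: |R|=0.1429
x=-10: |R|=0.3043
x=-100: |R|=0.4778
θ=2/3≥1/2 ⇒ |1+1/3x|<|1−2/3x| ∀x<0 ⇒ unbounded interval.

interval (−∞, 0).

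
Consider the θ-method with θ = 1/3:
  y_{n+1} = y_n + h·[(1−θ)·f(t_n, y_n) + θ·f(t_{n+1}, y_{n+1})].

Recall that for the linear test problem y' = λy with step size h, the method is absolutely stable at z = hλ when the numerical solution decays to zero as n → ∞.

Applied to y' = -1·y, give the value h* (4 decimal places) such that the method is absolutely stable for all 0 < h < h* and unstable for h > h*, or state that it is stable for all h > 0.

(-6.0000,0); λ=-1 ⇒ h* = (6)/1 = 6.0000.

Set f=λy, z=hλ:
  y_{n+1} = y_n + z·[2/3·y_n + 1/3·y_{n+1}] ⇒ (1 − 1/3z)y_{n+1} = (1 + 2/3z)y_n
  ⇒ R(z) = (1 + 2/3z)/(1 − 1/3z).

Solve |R(x)|<1 on ℝ⁻.
x=-0.54: |R|=0.5424
R=−1: 1+2/3x = −1+1/3x ⇒ -1/3x=2 ⇒ x=2/(-1/3)=-6.0000
Confirm numerically:
  x=-5.363: |R|=0.92383 <1
  x=-4.635: |R|=0.82122 <1
  x=-3.727: |R|=0.66211 <1
  x=-3.572: |R|=0.63055 <1
  x=-6.374: |R|=1.03990 >1
  x=-6.316: |R|=1.03392 >1
So |R|<1 on (-6.0000, 0).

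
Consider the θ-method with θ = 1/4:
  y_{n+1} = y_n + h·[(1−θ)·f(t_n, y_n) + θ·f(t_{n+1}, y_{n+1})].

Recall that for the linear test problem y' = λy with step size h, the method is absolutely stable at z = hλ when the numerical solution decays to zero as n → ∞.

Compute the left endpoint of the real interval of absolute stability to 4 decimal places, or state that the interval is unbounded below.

Test eqn y'=λy, z=hλ:
  y_{n+1} = y_n + z·[3/4·y_n + 1/4·y_{n+1}] ⇒ (1 − 1/4z)y_{n+1} = (1 + 3/4z)y_n
  R(z) = (1 + 3/4z)/(1 − 1/4z).

Find x<0 with |R(x)|<1.
x=-1.5: |R|=0.0909
R=−1: 1+3/4x = −1+1/4x ⇒ -1/2x=2 ⇒ x=2/(-1/2)=-4.0000
Confirm numerically:
  x=-3.699: |R|=0.92181 <1
  x=-3.670: |R|=0.91395 <1
  x=-2.991: |R|=0.71134 <1
  x=-2.162: |R|=0.40344 <1
  x=-4.581: |R|=1.13542 >1
  x=-4.370: |R|=1.08841 >1
  x=-4.349: |R|=1.08360 >1
So |R|<1 on (-4.0000, 0).

left endpoint -4.0000.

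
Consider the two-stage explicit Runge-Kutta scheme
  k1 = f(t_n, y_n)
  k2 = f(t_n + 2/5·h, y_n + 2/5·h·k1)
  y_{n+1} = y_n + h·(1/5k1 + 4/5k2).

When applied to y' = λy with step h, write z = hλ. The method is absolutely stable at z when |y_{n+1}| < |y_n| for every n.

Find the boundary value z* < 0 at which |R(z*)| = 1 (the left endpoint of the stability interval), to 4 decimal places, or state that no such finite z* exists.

Test eqn y'=λy, z=hλ:
  k1=λy_n ⇒ h·k1=z·y_n;  k2=λ(1+2/5z)y_n ⇒ h·k2=z(1+2/5z)y_n
  y_{n+1}/y_n = 1 + 1/5z + 4/5z(1+2/5z) = 1 + z + 8/25z²
  so R(z) = 1 + z + 8/25z².

Need |R(x)|<1, x<0.
x=-0.39: |R|=0.6587
R=1: x+8/25x²=0 ⇒ x=−25/8=-3.1250; min R=1−1/(4·8/25)=0.2188>−1
Confirm numerically:
  x=-2.993: |R|=0.87358 <1
  x=-2.899: |R|=0.79034 <1
  x=-2.877: |R|=0.77168 <1
  x=-1.343: |R|=0.23417 <1
  x=-3.342: |R|=1.23207 >1
  x=-3.339: |R|=1.22865 >1
  x=-3.313: |R|=1.19931 >1
So |R|<1 on (-3.1250, 0).

left endpoint -3.1250.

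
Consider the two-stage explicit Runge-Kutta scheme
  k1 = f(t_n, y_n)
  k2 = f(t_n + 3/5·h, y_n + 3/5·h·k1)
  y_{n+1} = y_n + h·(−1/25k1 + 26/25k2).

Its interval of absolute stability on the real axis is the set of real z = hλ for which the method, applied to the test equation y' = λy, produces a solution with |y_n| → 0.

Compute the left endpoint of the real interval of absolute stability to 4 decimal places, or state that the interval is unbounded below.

Set f=λy, z=hλ:
  k1=λy_n ⇒ h·k1=z·y_n;  k2=λ(1+3/5z)y_n ⇒ h·k2=z(1+3/5z)y_n
  y_{n+1}/y_n = 1 − 1/25z + 26/25z(1+3/5z) = 1 + z + 78/125z²
  R(z) = 1 + z + 78/125z².

Solve |R(x)|<1 on ℝ⁻.
x=-0.45: |R|=0.6764
R=1: x+78/125x²=0 ⇒ x=−125/78=-1.6026; min R=1−1/(4·78/125)=0.5994>−1
Confirm numerically:
  x=-1.572: |R|=0.97002 <1
  x=-1.267: |R|=0.73470 <1
  x=-1.158: |R|=0.67876 <1
  x=-0.748: |R|=0.60113 <1
  x=-2.162: |R|=1.75473 >1
  x=-1.864: |R|=1.30409 >1
  x=-1.642: |R|=1.04041 >1
So |R|<1 on (-1.6026, 0).

z* = -1.6026.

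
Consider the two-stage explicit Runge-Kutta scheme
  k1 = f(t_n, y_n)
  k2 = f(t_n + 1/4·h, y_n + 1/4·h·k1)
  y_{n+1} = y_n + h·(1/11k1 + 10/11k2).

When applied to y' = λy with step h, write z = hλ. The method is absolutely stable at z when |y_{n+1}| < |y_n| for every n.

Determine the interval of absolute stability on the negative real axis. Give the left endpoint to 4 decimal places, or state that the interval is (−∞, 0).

(-4.4000, 0).

Set f=λy, z=hλ:
  k1=λy_n ⇒ h·k1=z·y_n;  k2=λ(1+1/4z)y_n ⇒ h·k2=z(1+1/4z)y_n
  y_{n+1}/y_n = 1 + 1/11z + 10/11z(1+1/4z) = 1 + z + 5/22z²
  ⇒ R(z) = 1 + z + 5/22z².

Solve |R(x)|<1 on ℝ⁻.
x=-1.57: |R|=0.0098
R=1: x+5/22x²=0 ⇒ x=−22/5=-4.4000; min R=1−1/(4·5/22)=-0.1000>−1
Confirm numerically:
  x=-4.193: |R|=0.80274 <1
  x=-3.315: |R|=0.18255 <1
  x=-2.015: |R|=0.09222 <1
  x=-1.976: |R|=0.08860 <1
  x=-4.964: |R|=1.63629 >1
  x=-4.669: |R|=1.28545 >1
So |R|<1 on (-4.4000, 0).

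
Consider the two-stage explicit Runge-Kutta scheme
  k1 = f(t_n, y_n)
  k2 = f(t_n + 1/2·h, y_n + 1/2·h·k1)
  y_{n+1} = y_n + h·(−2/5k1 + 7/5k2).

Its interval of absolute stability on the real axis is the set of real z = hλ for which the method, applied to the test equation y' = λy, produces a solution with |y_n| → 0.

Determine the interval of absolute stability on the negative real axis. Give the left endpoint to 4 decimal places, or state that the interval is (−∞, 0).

z∈(-1.4286,0).

On y'=λy, z=hλ:
  k1=λy_n ⇒ h·k1=z·y_n;  k2=λ(1+1/2z)y_n ⇒ h·k2=z(1+1/2z)y_n
  y_{n+1}/y_n = 1 − 2/5z + 7/5z(1+1/2z) = 1 + z + 7/10z²
  Hence R(z) = 1 + z + 7/10z².

Solve |R(x)|<1 on ℝ⁻.
x=-0.7: |R|=0.6430
R=1: x+7/10x²=0 ⇒ x=−10/7=-1.4286; min R=1−1/(4·7/10)=0.6429>−1
Confirm numerically:
  x=-1.213: |R|=0.81696 <1
  x=-1.149: |R|=0.77514 <1
  x=-0.667: |R|=0.64442 <1
  x=-2.017: |R|=1.83080 >1
  x=-1.914: |R|=1.65038 >1
  x=-1.650: |R|=1.25575 >1
Stable set (-1.4286, 0).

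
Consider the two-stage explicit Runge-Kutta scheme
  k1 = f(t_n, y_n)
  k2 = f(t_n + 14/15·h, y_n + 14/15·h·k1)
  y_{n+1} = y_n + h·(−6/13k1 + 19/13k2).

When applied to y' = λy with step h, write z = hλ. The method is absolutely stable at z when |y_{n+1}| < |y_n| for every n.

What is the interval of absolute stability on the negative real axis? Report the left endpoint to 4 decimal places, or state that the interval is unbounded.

(-0.7331, 0).

Test eqn y'=λy, z=hλ:
  k1=λy_n ⇒ h·k1=z·y_n;  k2=λ(1+14/15z)y_n ⇒ h·k2=z(1+14/15z)y_n
  y_{n+1}/y_n = 1 − 6/13z + 19/13z(1+14/15z) = 1 + z + 266/195z²
  ⇒ R(z) = 1 + z + 266/195z².

Solve |R(x)|<1 on ℝ⁻.
x=-1.17: |R|=1.6973
R=1: x+266/195x²=0 ⇒ x=−195/266=-0.7331; min R=1−1/(4·266/195)=0.8167>−1
Confirm numerically:
  x=-0.576: |R|=0.87658 <1
  x=-0.560: |R|=0.86778 <1
  x=-0.319: |R|=0.81981 <1
  x=-1.282: |R|=1.95994 >1
  x=-0.967: |R|=1.30856 >1
  x=-0.956: |R|=1.29070 >1
So |R|<1 on (-0.7331, 0).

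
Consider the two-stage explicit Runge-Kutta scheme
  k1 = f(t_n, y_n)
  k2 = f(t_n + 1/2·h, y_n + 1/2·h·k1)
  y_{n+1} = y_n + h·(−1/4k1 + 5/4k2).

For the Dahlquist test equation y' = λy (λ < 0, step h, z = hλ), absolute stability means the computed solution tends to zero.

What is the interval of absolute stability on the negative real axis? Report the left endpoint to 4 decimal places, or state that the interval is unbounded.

With y'=λy (z=hλ):
  k1=λy_n ⇒ h·k1=z·y_n;  k2=λ(1+1/2z)y_n ⇒ h·k2=z(1+1/2z)y_n
  y_{n+1}/y_n = 1 − 1/4z + 5/4z(1+1/2z) = 1 + z + 5/8z²
  so R(z) = 1 + z + 5/8z².

Find x<0 with |R(x)|<1.
x=-1.03: |R|=0.6331
R=1: x+5/8x²=0 ⇒ x=−8/5=-1.6000; min R=1−1/(4·5/8)=0.6000>−1
Confirm numerically:
  x=-1.221: |R|=0.71078 <1
  x=-0.984: |R|=0.62116 <1
  x=-0.952: |R|=0.61444 <1
  x=-0.897: |R|=0.60588 <1
  x=-2.192: |R|=1.81104 >1
  x=-1.659: |R|=1.06118 >1
So |R|<1 on (-1.6000, 0).

z∈(-1.6000,0).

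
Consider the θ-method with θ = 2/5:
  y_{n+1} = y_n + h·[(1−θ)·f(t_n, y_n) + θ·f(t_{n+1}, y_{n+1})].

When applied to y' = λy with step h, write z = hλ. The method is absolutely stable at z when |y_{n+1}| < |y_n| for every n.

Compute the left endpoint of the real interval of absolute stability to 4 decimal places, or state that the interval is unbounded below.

left endpoint -10.0000.

Test eqn y'=λy, z=hλ:
  y_{n+1} = y_n + z·[3/5·y_n + 2/5·y_{n+1}] ⇒ (1 − 2/5z)y_{n+1} = (1 + 3/5z)y_n
  R(z) = (1 + 3/5z)/(1 − 2/5z).

Find x<0 with |R(x)|<1.
x=-1.39: |R|=0.1067
R=−1: 1+3/5x = −1+2/5x ⇒ -1/5x=2 ⇒ x=2/(-1/5)=-10.0000
Confirm numerically:
  x=-9.628: |R|=0.98466 <1
  x=-8.395: |R|=0.92634 <1
  x=-6.459: |R|=0.80238 <1
  x=-10.496: |R|=1.01908 >1
  x=-10.048: |R|=1.00191 >1
  x=-10.045: |R|=1.00179 >1
Stable set (-10.0000, 0).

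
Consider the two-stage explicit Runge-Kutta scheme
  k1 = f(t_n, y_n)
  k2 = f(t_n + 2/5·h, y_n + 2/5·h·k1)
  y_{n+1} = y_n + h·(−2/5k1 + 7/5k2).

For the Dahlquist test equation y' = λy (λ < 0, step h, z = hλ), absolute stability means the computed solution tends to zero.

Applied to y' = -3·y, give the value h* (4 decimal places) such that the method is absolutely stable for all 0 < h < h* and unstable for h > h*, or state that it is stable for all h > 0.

With y'=λy (z=hλ):
  k1=λy_n ⇒ h·k1=z·y_n;  k2=λ(1+2/5z)y_n ⇒ h·k2=z(1+2/5z)y_n
  y_{n+1}/y_n = 1 − 2/5z + 7/5z(1+2/5z) = 1 + z + 14/25z²
  R(z) = 1 + z + 14/25z².

Find x<0 with |R(x)|<1.
x=-0.34: |R|=0.7247
R=1: x+14/25x²=0 ⇒ x=−25/14=-1.7857; min R=1−1/(4·14/25)=0.5536>−1
Confirm numerically:
  x=-1.455: |R|=0.73053 <1
  x=-1.111: |R|=0.58022 <1
  x=-0.929: |R|=0.55430 <1
  x=-1.966: |R|=1.19849 >1
  x=-1.883: |R|=1.10259 >1
So |R|<1 on (-1.7857, 0).

(-1.7857,0); λ=-3 ⇒ h* = (25/14)/3 = 0.5952.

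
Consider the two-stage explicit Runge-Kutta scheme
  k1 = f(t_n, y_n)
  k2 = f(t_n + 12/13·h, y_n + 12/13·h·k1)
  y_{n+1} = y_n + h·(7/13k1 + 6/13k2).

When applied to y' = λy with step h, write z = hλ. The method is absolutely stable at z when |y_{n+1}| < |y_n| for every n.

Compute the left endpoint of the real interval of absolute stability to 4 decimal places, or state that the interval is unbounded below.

Set f=λy, z=hλ:
  k1=λy_n ⇒ h·k1=z·y_n;  k2=λ(1+12/13z)y_n ⇒ h·k2=z(1+12/13z)y_n
  y_{n+1}/y_n = 1 + 7/13z + 6/13z(1+12/13z) = 1 + z + 72/169z²
  so R(z) = 1 + z + 72/169z².

Find x<0 with |R(x)|<1.
x=-1.01: |R|=0.4246
R=1: x+72/169x²=0 ⇒ x=−169/72=-2.3472; min R=1−1/(4·72/169)=0.4132>−1
Confirm numerically:
  x=-1.438: |R|=0.44297 <1
  x=-1.237: |R|=0.41491 <1
  x=-1.094: |R|=0.41589 <1
  x=-0.947: |R|=0.43507 <1
  x=-2.931: |R|=1.72897 >1
  x=-2.868: |R|=1.63632 >1
  x=-2.670: |R|=1.36716 >1
Interval (-2.3472, 0).

left endpoint -2.3472.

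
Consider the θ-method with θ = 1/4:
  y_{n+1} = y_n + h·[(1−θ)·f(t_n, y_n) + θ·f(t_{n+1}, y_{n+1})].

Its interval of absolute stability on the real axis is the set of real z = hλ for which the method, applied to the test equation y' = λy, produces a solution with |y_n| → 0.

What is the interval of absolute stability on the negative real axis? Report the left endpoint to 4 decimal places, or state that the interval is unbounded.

z∈(-4.0000,0).

With y'=λy (z=hλ):
  y_{n+1} = y_n + z·[3/4·y_n + 1/4·y_{n+1}] ⇒ (1 − 1/4z)y_{n+1} = (1 + 3/4z)y_n
  so R(z) = (1 + 3/4z)/(1 − 1/4z).

Find x<0 with |R(x)|<1.
x=-1.79: |R|=0.2366
R=−1: 1+3/4x = −1+1/4x ⇒ -1/2x=2 ⇒ x=2/(-1/2)=-4.0000
Confirm numerically:
  x=-3.143: |R|=0.76004 <1
  x=-2.084: |R|=0.37015 <1
  x=-1.637: |R|=0.16161 <1
  x=-4.432: |R|=1.10247 >1
  x=-4.215: |R|=1.05234 >1
So |R|<1 on (-4.0000, 0).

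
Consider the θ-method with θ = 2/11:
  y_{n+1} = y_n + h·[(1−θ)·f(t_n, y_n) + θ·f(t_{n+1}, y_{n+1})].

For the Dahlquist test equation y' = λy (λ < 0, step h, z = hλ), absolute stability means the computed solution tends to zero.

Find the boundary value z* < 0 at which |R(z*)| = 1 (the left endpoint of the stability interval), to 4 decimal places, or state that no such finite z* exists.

left endpoint -3.1429.

Test eqn y'=λy, z=hλ:
  y_{n+1} = y_n + z·[9/11·y_n + 2/11·y_{n+1}] ⇒ (1 − 2/11z)y_{n+1} = (1 + 9/11z)y_n
  Hence R(z) = (1 + 9/11z)/(1 − 2/11z).

Find x<0 with |R(x)|<1.
x=-1.01: |R|=0.1467
R=−1: 1+9/11x = −1+2/11x ⇒ -7/11x=2 ⇒ x=2/(-7/11)=-3.1429
Confirm numerically:
  x=-2.897: |R|=0.89752 <1
  x=-2.412: |R|=0.67669 <1
  x=-2.252: |R|=0.59778 <1
  x=-3.364: |R|=1.08732 >1
  x=-3.207: |R|=1.02578 >1
So |R|<1 on (-3.1429, 0).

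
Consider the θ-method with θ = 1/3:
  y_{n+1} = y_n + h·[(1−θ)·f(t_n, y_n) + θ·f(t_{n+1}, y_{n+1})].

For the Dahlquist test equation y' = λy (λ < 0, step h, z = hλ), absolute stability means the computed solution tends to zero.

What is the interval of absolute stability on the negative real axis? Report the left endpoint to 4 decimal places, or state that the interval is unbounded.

On y'=λy, z=hλ:
  y_{n+1} = y_n + z·[2/3·y_n + 1/3·y_{n+1}] ⇒ (1 − 1/3z)y_{n+1} = (1 + 2/3z)y_n
  ⇒ R(z) = (1 + 2/3z)/(1 − 1/3z).

Solve |R(x)|<1 on ℝ⁻.
x=-1.06: |R|=0.2167
R=−1: 1+2/3x = −1+1/3x ⇒ -1/3x=2 ⇒ x=2/(-1/3)=-6.0000
Confirm numerically:
  x=-5.882: |R|=0.98671 <1
  x=-5.361: |R|=0.92357 <1
  x=-4.361: |R|=0.77734 <1
  x=-3.257: |R|=0.56161 <1
  x=-6.530: |R|=1.05561 >1
  x=-6.295: |R|=1.03174 >1
  x=-6.260: |R|=1.02808 >1
Stable set (-6.0000, 0).

z∈(-6.0000,0).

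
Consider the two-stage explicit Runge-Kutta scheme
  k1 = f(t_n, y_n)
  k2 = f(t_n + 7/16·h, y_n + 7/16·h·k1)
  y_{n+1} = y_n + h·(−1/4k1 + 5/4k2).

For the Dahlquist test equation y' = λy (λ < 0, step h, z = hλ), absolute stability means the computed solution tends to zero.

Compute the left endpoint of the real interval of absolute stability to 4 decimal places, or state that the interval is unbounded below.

z* = -1.8286.

Set f=λy, z=hλ:
  k1=λy_n ⇒ h·k1=z·y_n;  k2=λ(1+7/16z)y_n ⇒ h·k2=z(1+7/16z)y_n
  y_{n+1}/y_n = 1 − 1/4z + 5/4z(1+7/16z) = 1 + z + 35/64z²
  Hence R(z) = 1 + z + 35/64z².

Need |R(x)|<1, x<0.
x=-1.31: |R|=0.6285
R=1: x+35/64x²=0 ⇒ x=−64/35=-1.8286; min R=1−1/(4·35/64)=0.5429>−1
Confirm numerically:
  x=-1.580: |R|=0.78522 <1
  x=-1.571: |R|=0.77871 <1
  x=-0.803: |R|=0.54963 <1
  x=-2.198: |R|=1.44406 >1
  x=-2.153: |R|=1.38199 >1
  x=-1.965: |R|=1.14661 >1
So |R|<1 on (-1.8286, 0).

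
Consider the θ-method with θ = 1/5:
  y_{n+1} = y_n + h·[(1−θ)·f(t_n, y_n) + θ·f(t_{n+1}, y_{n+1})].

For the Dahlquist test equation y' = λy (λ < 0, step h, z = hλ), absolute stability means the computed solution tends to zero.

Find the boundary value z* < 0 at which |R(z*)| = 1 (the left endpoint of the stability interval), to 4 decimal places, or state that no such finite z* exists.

Set f=λy, z=hλ:
  y_{n+1} = y_n + z·[4/5·y_n + 1/5·y_{n+1}] ⇒ (1 − 1/5z)y_{n+1} = (1 + 4/5z)y_n
  ⇒ R(z) = (1 + 4/5z)/(1 − 1/5z).

Boundary: |R(x)|=1, x<0.
x=-0.92: |R|=0.2230
R=−1: 1+4/5x = −1+1/5x ⇒ -3/5x=2 ⇒ x=2/(-3/5)=-3.3333
Confirm numerically:
  x=-3.129: |R|=0.92459 <1
  x=-1.797: |R|=0.32191 <1
  x=-1.756: |R|=0.29959 <1
  x=-3.427: |R|=1.03335 >1
  x=-3.377: |R|=1.01564 >1
  x=-3.362: |R|=1.01028 >1
Interval (-3.3333, 0).

left endpoint -3.3333.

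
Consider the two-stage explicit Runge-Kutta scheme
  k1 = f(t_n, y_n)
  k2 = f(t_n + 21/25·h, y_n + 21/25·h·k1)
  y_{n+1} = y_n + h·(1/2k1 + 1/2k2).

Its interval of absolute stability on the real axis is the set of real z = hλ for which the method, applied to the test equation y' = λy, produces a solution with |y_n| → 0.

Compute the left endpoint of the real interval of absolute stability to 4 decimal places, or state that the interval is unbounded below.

Test eqn y'=λy, z=hλ:
  k1=λy_n ⇒ h·k1=z·y_n;  k2=λ(1+21/25z)y_n ⇒ h·k2=z(1+21/25z)y_n
  y_{n+1}/y_n = 1 + 1/2z + 1/2z(1+21/25z) = 1 + z + 21/50z²
  R(z) = 1 + z + 21/50z².

Boundary: |R(x)|=1, x<0.
x=-1.57: |R|=0.4653
R=1: x+21/50x²=0 ⇒ x=−50/21=-2.3810; min R=1−1/(4·21/50)=0.4048>−1
Confirm numerically:
  x=-2.177: |R|=0.81352 <1
  x=-1.488: |R|=0.44194 <1
  x=-1.007: |R|=0.41890 <1
  x=-0.964: |R|=0.42630 <1
  x=-2.850: |R|=1.56145 >1
  x=-2.610: |R|=1.25108 >1
Stable set (-2.3810, 0).

left endpoint -2.3810.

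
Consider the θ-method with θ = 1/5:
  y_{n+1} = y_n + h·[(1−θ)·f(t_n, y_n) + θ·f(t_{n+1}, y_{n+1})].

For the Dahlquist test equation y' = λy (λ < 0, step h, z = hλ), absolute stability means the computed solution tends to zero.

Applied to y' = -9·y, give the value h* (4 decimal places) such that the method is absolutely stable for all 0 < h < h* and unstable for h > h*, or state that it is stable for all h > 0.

Set f=λy, z=hλ:
  y_{n+1} = y_n + z·[4/5·y_n + 1/5·y_{n+1}] ⇒ (1 − 1/5z)y_{n+1} = (1 + 4/5z)y_n
  so R(z) = (1 + 4/5z)/(1 − 1/5z).

Need |R(x)|<1, x<0.
x=-0.37: |R|=0.6555
R=−1: 1+4/5x = −1+1/5x ⇒ -3/5x=2 ⇒ x=2/(-3/5)=-3.3333
Confirm numerically:
  x=-2.143: |R|=0.50007 <1
  x=-2.008: |R|=0.43265 <1
  x=-1.493: |R|=0.14970 <1
  x=-3.917: |R|=1.19637 >1
  x=-3.610: |R|=1.09640 >1
So |R|<1 on (-3.3333, 0).

(-3.3333,0); λ=-9 ⇒ h* = (10/3)/9 = 0.3704.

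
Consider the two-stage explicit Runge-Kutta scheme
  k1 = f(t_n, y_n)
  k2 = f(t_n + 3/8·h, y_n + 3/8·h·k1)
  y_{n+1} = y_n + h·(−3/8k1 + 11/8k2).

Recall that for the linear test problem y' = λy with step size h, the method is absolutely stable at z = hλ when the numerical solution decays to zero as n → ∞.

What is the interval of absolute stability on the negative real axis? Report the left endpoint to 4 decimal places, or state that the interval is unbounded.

(-1.9394, 0).

With y'=λy (z=hλ):
  k1=λy_n ⇒ h·k1=z·y_n;  k2=λ(1+3/8z)y_n ⇒ h·k2=z(1+3/8z)y_n
  y_{n+1}/y_n = 1 − 3/8z + 11/8z(1+3/8z) = 1 + z + 33/64z²
  R(z) = 1 + z + 33/64z².

Find x<0 with |R(x)|<1.
x=-0.92: |R|=0.5164
R=1: x+33/64x²=0 ⇒ x=−64/33=-1.9394; min R=1−1/(4·33/64)=0.5152>−1
Confirm numerically:
  x=-1.839: |R|=0.90480 <1
  x=-1.411: |R|=0.61557 <1
  x=-1.075: |R|=0.52087 <1
  x=-2.264: |R|=1.37894 >1
  x=-2.088: |R|=1.15999 >1
Interval (-1.9394, 0).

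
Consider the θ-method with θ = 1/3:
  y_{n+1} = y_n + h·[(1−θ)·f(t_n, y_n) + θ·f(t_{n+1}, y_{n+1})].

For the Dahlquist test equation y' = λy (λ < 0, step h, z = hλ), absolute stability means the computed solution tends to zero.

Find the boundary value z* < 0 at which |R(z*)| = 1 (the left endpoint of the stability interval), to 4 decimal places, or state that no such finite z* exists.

left endpoint -6.0000.

On y'=λy, z=hλ:
  y_{n+1} = y_n + z·[2/3·y_n + 1/3·y_{n+1}] ⇒ (1 − 1/3z)y_{n+1} = (1 + 2/3z)y_n
  R(z) = (1 + 2/3z)/(1 − 1/3z).

Find x<0 with |R(x)|<1.
x=-1.18: |R|=0.1531
R=−1: 1+2/3x = −1+1/3x ⇒ -1/3x=2 ⇒ x=2/(-1/3)=-6.0000
Confirm numerically:
  x=-5.461: |R|=0.93630 <1
  x=-3.910: |R|=0.69754 <1
  x=-3.341: |R|=0.58067 <1
  x=-2.620: |R|=0.39858 <1
  x=-6.151: |R|=1.01650 >1
  x=-6.144: |R|=1.01575 >1
Interval (-6.0000, 0).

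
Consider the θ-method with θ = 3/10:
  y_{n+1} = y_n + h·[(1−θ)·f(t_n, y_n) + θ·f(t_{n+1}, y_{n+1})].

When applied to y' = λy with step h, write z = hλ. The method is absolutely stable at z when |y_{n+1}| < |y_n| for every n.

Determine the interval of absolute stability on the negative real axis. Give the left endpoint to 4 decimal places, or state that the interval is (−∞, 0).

Set f=λy, z=hλ:
  y_{n+1} = y_n + z·[7/10·y_n + 3/10·y_{n+1}] ⇒ (1 − 3/10z)y_{n+1} = (1 + 7/10z)y_n
  R(z) = (1 + 7/10z)/(1 − 3/10z).

Boundary: |R(x)|=1, x<0.
x=-1.76: |R|=0.1518
R=−1: 1+7/10x = −1+3/10x ⇒ -2/5x=2 ⇒ x=2/(-2/5)=-5.0000
Confirm numerically:
  x=-4.543: |R|=0.92264 <1
  x=-2.517: |R|=0.43411 <1
  x=-2.165: |R|=0.31252 <1
  x=-2.082: |R|=0.28155 <1
  x=-5.504: |R|=1.07604 >1
  x=-5.318: |R|=1.04901 >1
So |R|<1 on (-5.0000, 0).

z∈(-5.0000,0).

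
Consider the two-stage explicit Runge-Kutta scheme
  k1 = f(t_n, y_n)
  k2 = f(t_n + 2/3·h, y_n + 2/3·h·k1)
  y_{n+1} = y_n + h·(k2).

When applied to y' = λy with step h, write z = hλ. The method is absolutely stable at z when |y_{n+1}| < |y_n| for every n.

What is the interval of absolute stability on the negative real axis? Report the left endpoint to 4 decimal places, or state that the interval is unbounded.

Test eqn y'=λy, z=hλ:
  k1=λy_n ⇒ h·k1=z·y_n;  k2=λ(1+2/3z)y_n ⇒ h·k2=z(1+2/3z)y_n
  y_{n+1}/y_n = 1 + z(1+2/3z) = 1 + z + 2/3z²
  R(z) = 1 + z + 2/3z².

Solve |R(x)|<1 on ℝ⁻.
x=-1.45: |R|=0.9517
R=1: x+2/3x²=0 ⇒ x=−3/2=-1.5000; min R=1−1/(4·2/3)=0.6250>−1
Confirm numerically:
  x=-1.247: |R|=0.78967 <1
  x=-1.175: |R|=0.74542 <1
  x=-0.910: |R|=0.64207 <1
  x=-0.681: |R|=0.62817 <1
  x=-1.852: |R|=1.43460 >1
  x=-1.835: |R|=1.40982 >1
  x=-1.671: |R|=1.19049 >1
Interval (-1.5000, 0).

z∈(-1.5000,0).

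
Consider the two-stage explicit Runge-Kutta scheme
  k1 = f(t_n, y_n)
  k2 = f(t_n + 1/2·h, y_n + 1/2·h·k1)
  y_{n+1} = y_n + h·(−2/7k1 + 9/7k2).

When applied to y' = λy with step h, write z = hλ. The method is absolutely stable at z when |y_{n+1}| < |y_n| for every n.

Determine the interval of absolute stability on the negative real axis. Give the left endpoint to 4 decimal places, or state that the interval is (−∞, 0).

(-1.5556, 0).

On y'=λy, z=hλ:
  k1=λy_n ⇒ h·k1=z·y_n;  k2=λ(1+1/2z)y_n ⇒ h·k2=z(1+1/2z)y_n
  y_{n+1}/y_n = 1 − 2/7z + 9/7z(1+1/2z) = 1 + z + 9/14z²
  ⇒ R(z) = 1 + z + 9/14z².

Find x<0 with |R(x)|<1.
x=-1.22: |R|=0.7368
R=1: x+9/14x²=0 ⇒ x=−14/9=-1.5556; min R=1−1/(4·9/14)=0.6111>−1
Confirm numerically:
  x=-1.010: |R|=0.64578 <1
  x=-0.925: |R|=0.62504 <1
  x=-0.680: |R|=0.61726 <1
  x=-0.663: |R|=0.61958 <1
  x=-2.124: |R|=1.77617 >1
  x=-2.099: |R|=1.73330 >1
  x=-1.886: |R|=1.40064 >1
Stable set (-1.5556, 0).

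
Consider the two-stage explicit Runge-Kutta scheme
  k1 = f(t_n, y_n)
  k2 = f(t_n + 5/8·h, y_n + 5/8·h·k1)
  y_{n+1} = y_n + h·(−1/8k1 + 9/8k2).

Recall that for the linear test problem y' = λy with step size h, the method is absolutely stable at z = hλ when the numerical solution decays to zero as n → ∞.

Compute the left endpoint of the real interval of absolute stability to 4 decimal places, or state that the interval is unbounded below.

Test eqn y'=λy, z=hλ:
  k1=λy_n ⇒ h·k1=z·y_n;  k2=λ(1+5/8z)y_n ⇒ h·k2=z(1+5/8z)y_n
  y_{n+1}/y_n = 1 − 1/8z + 9/8z(1+5/8z) = 1 + z + 45/64z²
  R(z) = 1 + z + 45/64z².

Boundary: |R(x)|=1, x<0.
x=-1.33: |R|=0.9138
R=1: x+45/64x²=0 ⇒ x=−64/45=-1.4222; min R=1−1/(4·45/64)=0.6444>−1
Confirm numerically:
  x=-1.286: |R|=0.87683 <1
  x=-1.264: |R|=0.85938 <1
  x=-1.111: |R|=0.75688 <1
  x=-1.921: |R|=1.67370 >1
  x=-1.776: |R|=1.44178 >1
Interval (-1.4222, 0).

left endpoint -1.4222.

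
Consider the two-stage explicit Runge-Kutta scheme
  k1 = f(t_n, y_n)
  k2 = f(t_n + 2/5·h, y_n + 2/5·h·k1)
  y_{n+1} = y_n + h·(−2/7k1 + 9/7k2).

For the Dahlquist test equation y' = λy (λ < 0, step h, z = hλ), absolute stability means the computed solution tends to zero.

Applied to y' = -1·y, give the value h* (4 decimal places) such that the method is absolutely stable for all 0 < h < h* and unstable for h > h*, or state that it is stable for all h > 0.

(-1.9444,0); λ=-1 ⇒ h* = (35/18)/1 = 1.9444.

Test eqn y'=λy, z=hλ:
  k1=λy_n ⇒ h·k1=z·y_n;  k2=λ(1+2/5z)y_n ⇒ h·k2=z(1+2/5z)y_n
  y_{n+1}/y_n = 1 − 2/7z + 9/7z(1+2/5z) = 1 + z + 18/35z²
  ⇒ R(z) = 1 + z + 18/35z².

Solve |R(x)|<1 on ℝ⁻.
x=-1.35: |R|=0.5873
R=1: x+18/35x²=0 ⇒ x=−35/18=-1.9444; min R=1−1/(4·18/35)=0.5139>−1
Confirm numerically:
  x=-1.791: |R|=0.85866 <1
  x=-1.654: |R|=0.75294 <1
  x=-0.834: |R|=0.52371 <1
  x=-2.437: |R|=1.61733 >1
  x=-2.344: |R|=1.48166 >1
So |R|<1 on (-1.9444, 0).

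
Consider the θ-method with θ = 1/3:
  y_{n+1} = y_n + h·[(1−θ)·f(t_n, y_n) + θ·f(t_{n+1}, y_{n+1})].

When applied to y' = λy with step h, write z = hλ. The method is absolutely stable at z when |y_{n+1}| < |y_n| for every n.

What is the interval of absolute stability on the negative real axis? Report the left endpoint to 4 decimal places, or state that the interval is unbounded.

With y'=λy (z=hλ):
  y_{n+1} = y_n + z·[2/3·y_n + 1/3·y_{n+1}] ⇒ (1 − 1/3z)y_{n+1} = (1 + 2/3z)y_n
  so R(z) = (1 + 2/3z)/(1 − 1/3z).

Need |R(x)|<1, x<0.
x=-1.75: |R|=0.1053
R=−1: 1+2/3x = −1+1/3x ⇒ -1/3x=2 ⇒ x=2/(-1/3)=-6.0000
Confirm numerically:
  x=-4.678: |R|=0.82782 <1
  x=-4.093: |R|=0.73114 <1
  x=-3.777: |R|=0.67198 <1
  x=-3.459: |R|=0.60660 <1
  x=-6.340: |R|=1.03640 >1
  x=-6.274: |R|=1.02954 >1
  x=-6.122: |R|=1.01337 >1
So |R|<1 on (-6.0000, 0).

z∈(-6.0000,0).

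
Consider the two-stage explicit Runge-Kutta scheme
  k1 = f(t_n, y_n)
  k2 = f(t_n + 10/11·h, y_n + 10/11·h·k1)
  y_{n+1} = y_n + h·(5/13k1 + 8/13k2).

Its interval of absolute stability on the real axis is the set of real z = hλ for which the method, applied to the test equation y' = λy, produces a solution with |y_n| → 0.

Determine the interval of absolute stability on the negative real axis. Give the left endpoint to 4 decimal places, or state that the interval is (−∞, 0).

z∈(-1.7875,0).

On y'=λy, z=hλ:
  k1=λy_n ⇒ h·k1=z·y_n;  k2=λ(1+10/11z)y_n ⇒ h·k2=z(1+10/11z)y_n
  y_{n+1}/y_n = 1 + 5/13z + 8/13z(1+10/11z) = 1 + z + 80/143z²
  Hence R(z) = 1 + z + 80/143z².

Need |R(x)|<1, x<0.
x=-0.35: |R|=0.7185
R=1: x+80/143x²=0 ⇒ x=−143/80=-1.7875; min R=1−1/(4·80/143)=0.5531>−1
Confirm numerically:
  x=-1.583: |R|=0.81890 <1
  x=-1.473: |R|=0.74083 <1
  x=-1.058: |R|=0.56822 <1
  x=-2.308: |R|=1.67206 >1
  x=-2.223: |R|=1.54160 >1
  x=-1.976: |R|=1.20838 >1
So |R|<1 on (-1.7875, 0).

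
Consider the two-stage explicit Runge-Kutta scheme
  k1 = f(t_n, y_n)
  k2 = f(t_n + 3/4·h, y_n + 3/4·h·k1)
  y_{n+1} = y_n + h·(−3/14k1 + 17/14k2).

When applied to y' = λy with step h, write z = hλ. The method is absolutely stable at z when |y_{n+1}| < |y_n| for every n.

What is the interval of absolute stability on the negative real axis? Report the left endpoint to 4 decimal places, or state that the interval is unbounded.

z∈(-1.0980,0).

On y'=λy, z=hλ:
  k1=λy_n ⇒ h·k1=z·y_n;  k2=λ(1+3/4z)y_n ⇒ h·k2=z(1+3/4z)y_n
  y_{n+1}/y_n = 1 − 3/14z + 17/14z(1+3/4z) = 1 + z + 51/56z²
  R(z) = 1 + z + 51/56z².

Solve |R(x)|<1 on ℝ⁻.
x=-1.72: |R|=1.9743
R=1: x+51/56x²=0 ⇒ x=−56/51=-1.0980; min R=1−1/(4·51/56)=0.7255>−1
Confirm numerically:
  x=-1.076: |R|=0.97840 <1
  x=-0.975: |R|=0.89075 <1
  x=-0.870: |R|=0.81932 <1
  x=-0.468: |R|=0.73147 <1
  x=-1.507: |R|=1.56128 >1
  x=-1.447: |R|=1.45986 >1
Interval (-1.0980, 0).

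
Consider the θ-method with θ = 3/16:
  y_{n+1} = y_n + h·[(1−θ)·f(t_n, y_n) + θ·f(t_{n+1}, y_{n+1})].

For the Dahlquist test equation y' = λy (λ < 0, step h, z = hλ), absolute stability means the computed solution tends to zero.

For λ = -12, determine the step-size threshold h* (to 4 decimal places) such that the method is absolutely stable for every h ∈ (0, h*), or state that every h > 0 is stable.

On y'=λy, z=hλ:
  y_{n+1} = y_n + z·[13/16·y_n + 3/16·y_{n+1}] ⇒ (1 − 3/16z)y_{n+1} = (1 + 13/16z)y_n
  R(z) = (1 + 13/16z)/(1 − 3/16z).

Solve |R(x)|<1 on ℝ⁻.
x=-1.26: |R|=0.0192
R=−1: 1+13/16x = −1+3/16x ⇒ -5/8x=2 ⇒ x=2/(-5/8)=-3.2000
Confirm numerically:
  x=-2.887: |R|=0.87308 <1
  x=-2.130: |R|=0.52211 <1
  x=-1.770: |R|=0.32895 <1
  x=-1.706: |R|=0.29255 <1
  x=-3.484: |R|=1.10736 >1
  x=-3.431: |R|=1.08786 >1
Stable set (-3.2000, 0).

(-3.2000,0); λ=-12 ⇒ h* = (16/5)/12 = 0.2667.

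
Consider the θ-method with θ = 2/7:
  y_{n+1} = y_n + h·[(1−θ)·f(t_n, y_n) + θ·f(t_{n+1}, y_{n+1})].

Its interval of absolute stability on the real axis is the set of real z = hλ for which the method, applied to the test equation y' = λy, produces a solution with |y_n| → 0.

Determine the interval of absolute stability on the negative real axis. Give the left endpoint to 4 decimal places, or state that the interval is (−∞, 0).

(-4.6667, 0).

Test eqn y'=λy, z=hλ:
  y_{n+1} = y_n + z·[5/7·y_n + 2/7·y_{n+1}] ⇒ (1 − 2/7z)y_{n+1} = (1 + 5/7z)y_n
  so R(z) = (1 + 5/7z)/(1 − 2/7z).

Solve |R(x)|<1 on ℝ⁻.
x=-1.23: |R|=0.0899
R=−1: 1+5/7x = −1+2/7x ⇒ -3/7x=2 ⇒ x=2/(-3/7)=-4.6667
Confirm numerically:
  x=-4.141: |R|=0.89681 <1
  x=-4.047: |R|=0.87684 <1
  x=-2.965: |R|=0.60518 <1
  x=-2.039: |R|=0.28841 <1
  x=-5.130: |R|=1.08053 >1
  x=-4.985: |R|=1.05628 >1
  x=-4.687: |R|=1.00373 >1
Stable set (-4.6667, 0).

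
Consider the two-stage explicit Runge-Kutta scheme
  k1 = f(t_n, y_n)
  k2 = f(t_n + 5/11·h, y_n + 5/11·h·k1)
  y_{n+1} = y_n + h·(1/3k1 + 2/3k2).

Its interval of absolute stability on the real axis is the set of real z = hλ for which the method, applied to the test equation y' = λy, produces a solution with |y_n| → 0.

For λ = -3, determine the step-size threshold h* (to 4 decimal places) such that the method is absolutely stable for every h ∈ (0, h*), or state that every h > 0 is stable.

(-3.3000,0); λ=-3 ⇒ h* = (33/10)/3 = 1.1000.

Test eqn y'=λy, z=hλ:
  k1=λy_n ⇒ h·k1=z·y_n;  k2=λ(1+5/11z)y_n ⇒ h·k2=z(1+5/11z)y_n
  y_{n+1}/y_n = 1 + 1/3z + 2/3z(1+5/11z) = 1 + z + 10/33z²
  R(z) = 1 + z + 10/33z².

Boundary: |R(x)|=1, x<0.
x=-1.63: |R|=0.1751
R=1: x+10/33x²=0 ⇒ x=−33/10=-3.3000; min R=1−1/(4·10/33)=0.1750>−1
Confirm numerically:
  x=-2.439: |R|=0.36364 <1
  x=-2.379: |R|=0.33604 <1
  x=-1.800: |R|=0.18182 <1
  x=-3.807: |R|=1.58489 >1
  x=-3.701: |R|=1.44973 >1
Interval (-3.3000, 0).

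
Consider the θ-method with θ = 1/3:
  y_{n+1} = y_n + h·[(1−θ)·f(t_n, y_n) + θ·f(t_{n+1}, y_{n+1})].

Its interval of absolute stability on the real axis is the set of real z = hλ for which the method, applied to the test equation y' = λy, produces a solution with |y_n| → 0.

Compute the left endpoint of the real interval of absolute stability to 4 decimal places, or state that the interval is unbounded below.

left endpoint -6.0000.

With y'=λy (z=hλ):
  y_{n+1} = y_n + z·[2/3·y_n + 1/3·y_{n+1}] ⇒ (1 − 1/3z)y_{n+1} = (1 + 2/3z)y_n
  ⇒ R(z) = (1 + 2/3z)/(1 − 1/3z).

Find x<0 with |R(x)|<1.
x=-0.4: |R|=0.6471
R=−1: 1+2/3x = −1+1/3x ⇒ -1/3x=2 ⇒ x=2/(-1/3)=-6.0000
Confirm numerically:
  x=-4.009: |R|=0.71594 <1
  x=-2.650: |R|=0.40708 <1
  x=-2.509: |R|=0.36631 <1
  x=-2.492: |R|=0.36125 <1
  x=-6.368: |R|=1.03928 >1
  x=-6.102: |R|=1.01121 >1
Stable set (-6.0000, 0).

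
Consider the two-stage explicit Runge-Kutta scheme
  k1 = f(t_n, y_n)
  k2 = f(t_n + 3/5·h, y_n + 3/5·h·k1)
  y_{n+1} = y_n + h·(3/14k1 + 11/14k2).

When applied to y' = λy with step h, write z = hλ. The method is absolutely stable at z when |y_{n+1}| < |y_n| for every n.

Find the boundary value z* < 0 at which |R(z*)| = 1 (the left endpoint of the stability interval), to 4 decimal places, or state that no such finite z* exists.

left endpoint -2.1212.

On y'=λy, z=hλ:
  k1=λy_n ⇒ h·k1=z·y_n;  k2=λ(1+3/5z)y_n ⇒ h·k2=z(1+3/5z)y_n
  y_{n+1}/y_n = 1 + 3/14z + 11/14z(1+3/5z) = 1 + z + 33/70z²
  so R(z) = 1 + z + 33/70z².

Need |R(x)|<1, x<0.
x=-1.12: |R|=0.4714
R=1: x+33/70x²=0 ⇒ x=−70/33=-2.1212; min R=1−1/(4·33/70)=0.4697>−1
Confirm numerically:
  x=-2.053: |R|=0.93398 <1
  x=-1.908: |R|=0.80822 <1
  x=-1.764: |R|=0.70294 <1
  x=-2.710: |R|=1.75222 >1
  x=-2.470: |R|=1.40614 >1
  x=-2.429: |R|=1.35245 >1
Stable set (-2.1212, 0).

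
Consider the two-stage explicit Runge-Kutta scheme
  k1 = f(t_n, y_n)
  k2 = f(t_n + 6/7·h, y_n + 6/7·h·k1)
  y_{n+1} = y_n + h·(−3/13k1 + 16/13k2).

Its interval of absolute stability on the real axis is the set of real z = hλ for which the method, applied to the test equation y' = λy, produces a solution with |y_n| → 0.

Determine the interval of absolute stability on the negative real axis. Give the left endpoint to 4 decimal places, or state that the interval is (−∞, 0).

Set f=λy, z=hλ:
  k1=λy_n ⇒ h·k1=z·y_n;  k2=λ(1+6/7z)y_n ⇒ h·k2=z(1+6/7z)y_n
  y_{n+1}/y_n = 1 − 3/13z + 16/13z(1+6/7z) = 1 + z + 96/91z²
  so R(z) = 1 + z + 96/91z².

Find x<0 with |R(x)|<1.
x=-1.14: |R|=1.2310
R=1: x+96/91x²=0 ⇒ x=−91/96=-0.9479; min R=1−1/(4·96/91)=0.7630>−1
Confirm numerically:
  x=-0.584: |R|=0.77580 <1
  x=-0.522: |R|=0.76546 <1
  x=-0.429: |R|=0.76515 <1
  x=-1.478: |R|=1.82651 >1
  x=-1.373: |R|=1.61571 >1
Interval (-0.9479, 0).

(-0.9479, 0).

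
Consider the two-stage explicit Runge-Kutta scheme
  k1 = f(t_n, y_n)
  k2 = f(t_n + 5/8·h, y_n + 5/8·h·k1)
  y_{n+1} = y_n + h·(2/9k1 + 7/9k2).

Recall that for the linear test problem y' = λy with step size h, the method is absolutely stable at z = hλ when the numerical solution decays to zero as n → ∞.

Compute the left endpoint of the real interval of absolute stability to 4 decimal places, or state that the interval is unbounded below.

left endpoint -2.0571.

Test eqn y'=λy, z=hλ:
  k1=λy_n ⇒ h·k1=z·y_n;  k2=λ(1+5/8z)y_n ⇒ h·k2=z(1+5/8z)y_n
  y_{n+1}/y_n = 1 + 2/9z + 7/9z(1+5/8z) = 1 + z + 35/72z²
  Hence R(z) = 1 + z + 35/72z².

Need |R(x)|<1, x<0.
x=-1.49: |R|=0.5892
R=1: x+35/72x²=0 ⇒ x=−72/35=-2.0571; min R=1−1/(4·35/72)=0.4857>−1
Confirm numerically:
  x=-1.894: |R|=0.84980 <1
  x=-1.766: |R|=0.75006 <1
  x=-1.379: |R|=0.54541 <1
  x=-1.005: |R|=0.48598 <1
  x=-2.508: |R|=1.54967 >1
  x=-2.284: |R|=1.25187 >1
  x=-2.265: |R|=1.22886 >1
So |R|<1 on (-2.0571, 0).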